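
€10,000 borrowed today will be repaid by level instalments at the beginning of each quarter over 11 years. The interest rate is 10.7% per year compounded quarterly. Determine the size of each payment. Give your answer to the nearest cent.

€379.23

Level annuity due; solve PV = PMT × [(1 − (1+r)^−n)/r] × (1+r) for PMT.
Periodic rate r = 0.107/4 per quarter; n is counted in quarters.
With n = 44: PMT = 10,000 / ([(1 − (1+r)^−n)/r] × (1+r)) = €379.23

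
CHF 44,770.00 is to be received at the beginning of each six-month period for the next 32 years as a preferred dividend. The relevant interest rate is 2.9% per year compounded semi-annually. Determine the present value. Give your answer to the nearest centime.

CHF 1,885,719.66

This is an annuity due: 64 payments of CHF 44,770.00 at the beginning of each six-month period.
Periodic rate r = 0.029/2 per half-year; n is counted in half-years.
PV = PMT × [(1 − (1+r)^−n)/r] × (1+r) = 44,770 × [1 − (1+r)^−64] / r × (1+r) = CHF 1,885,719.66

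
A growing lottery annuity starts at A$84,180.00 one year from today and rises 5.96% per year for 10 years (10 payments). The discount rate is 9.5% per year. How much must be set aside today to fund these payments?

Periodic rate r = 0.095 per year.
Growing ordinary annuity: PV = PMT₁ × [1 − ((1+g)/(1+r))^n] / (r − g) = 84,180 × [1 − ((1+0.0596)/(1+r))^10] / (r − 0.0596) = A$666,044.14.

A$666,044.14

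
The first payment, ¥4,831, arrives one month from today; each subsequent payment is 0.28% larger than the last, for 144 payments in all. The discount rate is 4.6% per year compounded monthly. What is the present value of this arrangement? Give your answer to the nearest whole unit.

¥644,399

Periodic rate r = 0.046/12 per month; n is counted in months.
Growing ordinary annuity: PV = PMT₁ × [1 − ((1+g)/(1+r))^n] / (r − g) = 4,831 × [1 − ((1+0.0028)/(1+r))^144] / (r − 0.0028) = ¥644,399.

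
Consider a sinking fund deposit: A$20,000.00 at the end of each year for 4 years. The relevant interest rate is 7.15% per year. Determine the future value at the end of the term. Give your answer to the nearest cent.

A$88,996.29

This is an ordinary annuity: 4 deposits of A$20,000.00 at the end of each year.
Periodic rate r = 0.0715 per year.
FV = PMT × [((1+r)^n − 1)/r] = 20,000 × [(1+r)^4 − 1] / r = A$88,996.29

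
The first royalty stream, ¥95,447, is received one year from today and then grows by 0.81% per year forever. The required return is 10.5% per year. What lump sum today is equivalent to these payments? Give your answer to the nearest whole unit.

¥985,005

Periodic rate r = 0.105 per year.
Growing perpetuity (Gordon): PV = PMT₁ / (r − g) = 95,447 / (r − 0.0081) = ¥985,005.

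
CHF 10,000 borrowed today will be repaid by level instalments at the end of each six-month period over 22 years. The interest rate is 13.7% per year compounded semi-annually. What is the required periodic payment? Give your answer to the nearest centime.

Level ordinary annuity; solve PV = PMT × [(1 − (1+r)^−n)/r] for PMT.
Periodic rate r = 0.137/2 per half-year; n is counted in half-years.
With n = 44: PMT = 10,000 / ([(1 − (1+r)^−n)/r]) = CHF 724.25

CHF 724.25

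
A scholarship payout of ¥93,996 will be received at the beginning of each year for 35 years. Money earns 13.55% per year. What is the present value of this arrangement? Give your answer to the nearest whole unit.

¥778,472

This is an annuity due: 35 payments of ¥93,996 at the beginning of each year.
Periodic rate r = 0.1355 per year.
PV = PMT × [(1 − (1+r)^−n)/r] × (1+r) = 93,996 × [1 − (1+r)^−35] / r × (1+r) = ¥778,472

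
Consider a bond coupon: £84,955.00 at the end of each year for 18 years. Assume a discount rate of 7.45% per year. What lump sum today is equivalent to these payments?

£827,499.29

This is an ordinary annuity: 18 payments of £84,955.00 at the end of each year.
Periodic rate r = 0.0745 per year.
PV = PMT × [(1 − (1+r)^−n)/r] = 84,955 × [1 − (1+r)^−18] / r = £827,499.29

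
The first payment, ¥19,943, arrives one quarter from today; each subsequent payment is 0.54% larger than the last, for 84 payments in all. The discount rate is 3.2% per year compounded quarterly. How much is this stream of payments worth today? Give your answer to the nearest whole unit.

Periodic rate r = 0.032/4 per quarter; n is counted in quarters.
Growing ordinary annuity: PV = PMT₁ × [1 − ((1+g)/(1+r))^n] / (r − g) = 19,943 × [1 − ((1+0.0054)/(1+r))^84] / (r − 0.0054) = ¥1,495,932.

¥1,495,932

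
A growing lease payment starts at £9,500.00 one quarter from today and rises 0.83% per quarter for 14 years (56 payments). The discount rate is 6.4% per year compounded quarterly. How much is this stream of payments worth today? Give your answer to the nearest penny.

£427,994.19

Periodic rate r = 0.064/4 per quarter; n is counted in quarters.
Growing ordinary annuity: PV = PMT₁ × [1 − ((1+g)/(1+r))^n] / (r − g) = 9,500 × [1 − ((1+0.0083)/(1+r))^56] / (r − 0.0083) = £427,994.19.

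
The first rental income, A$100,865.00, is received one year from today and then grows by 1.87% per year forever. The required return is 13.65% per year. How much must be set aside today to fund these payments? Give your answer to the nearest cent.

A$856,239.39

Periodic rate r = 0.1365 per year.
Growing perpetuity (Gordon): PV = PMT₁ / (r − g) = 100,865 / (r − 0.0187) = A$856,239.39.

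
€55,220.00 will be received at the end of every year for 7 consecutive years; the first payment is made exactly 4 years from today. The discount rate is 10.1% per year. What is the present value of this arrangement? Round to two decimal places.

€200,767.71

Ordinary annuity of 7 payments, first payment at period 4.
Periodic rate r = 0.101 per year.
The ordinary-annuity PV formula values the stream one period before the first payment (period 3); discount that back 3 periods:
PV₀ = 55,220 × [1 − (1+r)^−7] / r × (1+r)^−3 = €200,767.71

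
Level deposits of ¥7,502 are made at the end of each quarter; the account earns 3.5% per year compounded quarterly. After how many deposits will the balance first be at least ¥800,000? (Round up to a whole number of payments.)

Periodic rate r = 0.035/4 per quarter; n is counted in quarters.
Ordinary annuity FV: 800,000 = 7,502 × [((1+r)^n − 1)/r].
(1+r)^n = 1 + 800,000 × r / 7,502, so n = ln(1 + 800,000·r/7,502) / ln(1+r) = 75.66.
Round up to a whole number of payments: n = 76.

76 payments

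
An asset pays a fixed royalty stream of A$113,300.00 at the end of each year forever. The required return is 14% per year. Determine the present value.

Periodic rate r = 0.14 per year.
Level perpetuity: PV = PMT / r = 113,300 / (0.14) = A$809,285.71.

A$809,285.71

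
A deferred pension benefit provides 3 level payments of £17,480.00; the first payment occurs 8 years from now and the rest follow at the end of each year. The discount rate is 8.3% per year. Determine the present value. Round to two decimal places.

Ordinary annuity of 3 payments, first payment at period 8.
Periodic rate r = 0.083 per year.
The ordinary-annuity PV formula values the stream one period before the first payment (period 7); discount that back 7 periods:
PV₀ = 17,480 × [1 − (1+r)^−3] / r × (1+r)^−7 = £25,640.50

£25,640.50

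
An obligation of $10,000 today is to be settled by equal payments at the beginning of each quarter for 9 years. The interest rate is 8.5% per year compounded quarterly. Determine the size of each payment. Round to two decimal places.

$391.92

Level annuity due; solve PV = PMT × [(1 − (1+r)^−n)/r] × (1+r) for PMT.
Periodic rate r = 0.085/4 per quarter; n is counted in quarters.
With n = 36: PMT = 10,000 / ([(1 − (1+r)^−n)/r] × (1+r)) = $391.92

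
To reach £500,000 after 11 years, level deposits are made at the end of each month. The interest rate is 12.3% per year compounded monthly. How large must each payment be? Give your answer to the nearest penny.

Level ordinary annuity; solve FV = PMT × [((1+r)^n − 1)/r] for PMT.
Periodic rate r = 0.123/12 per month; n is counted in months.
With n = 132: PMT = 500,000 / ([((1+r)^n − 1)/r]) = £1,803.02

£1,803.02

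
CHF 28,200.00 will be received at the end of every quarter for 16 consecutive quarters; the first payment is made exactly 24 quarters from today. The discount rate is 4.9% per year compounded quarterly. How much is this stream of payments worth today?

Ordinary annuity of 16 payments, first payment at period 24.
Periodic rate r = 0.049/4 per quarter; n is counted in quarters.
The ordinary-annuity PV formula values the stream one period before the first payment (period 23); discount that back 23 periods:
PV₀ = 28,200 × [1 − (1+r)^−16] / r × (1+r)^−23 = CHF 307,955.30

CHF 307,955.30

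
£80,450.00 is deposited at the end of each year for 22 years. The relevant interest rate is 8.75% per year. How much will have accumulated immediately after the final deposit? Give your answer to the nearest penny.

This is an ordinary annuity: 22 deposits of £80,450.00 at the end of each year.
Periodic rate r = 0.0875 per year.
FV = PMT × [((1+r)^n − 1)/r] = 80,450 × [(1+r)^22 − 1] / r = £4,901,092.14

£4,901,092.14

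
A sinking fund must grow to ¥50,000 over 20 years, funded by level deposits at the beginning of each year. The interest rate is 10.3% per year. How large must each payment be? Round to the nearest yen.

¥765

Level annuity due; solve FV = PMT × [((1+r)^n − 1)/r] × (1+r) for PMT.
Periodic rate r = 0.103 per year.
With n = 20: PMT = 50,000 / ([((1+r)^n − 1)/r] × (1+r)) = ¥765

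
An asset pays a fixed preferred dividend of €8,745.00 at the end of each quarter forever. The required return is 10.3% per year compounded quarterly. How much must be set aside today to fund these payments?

€339,611.65

Periodic rate r = 0.103/4 per quarter.
Level perpetuity: PV = PMT / r = 8,745 / (0.103/4) = €339,611.65.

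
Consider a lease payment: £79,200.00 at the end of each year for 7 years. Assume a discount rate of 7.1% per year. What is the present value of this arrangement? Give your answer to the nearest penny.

This is an ordinary annuity: 7 payments of £79,200.00 at the end of each year.
Periodic rate r = 0.071 per year.
PV = PMT × [(1 − (1+r)^−n)/r] = 79,200 × [1 − (1+r)^−7] / r = £425,347.65

£425,347.65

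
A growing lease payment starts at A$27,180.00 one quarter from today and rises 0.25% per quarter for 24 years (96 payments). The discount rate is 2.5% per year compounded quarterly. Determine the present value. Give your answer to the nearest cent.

Periodic rate r = 0.025/4 per quarter; n is counted in quarters.
Growing ordinary annuity: PV = PMT₁ × [1 − ((1+g)/(1+r))^n] / (r − g) = 27,180 × [1 − ((1+0.0025)/(1+r))^96] / (r − 0.0025) = A$2,183,308.18.

A$2,183,308.18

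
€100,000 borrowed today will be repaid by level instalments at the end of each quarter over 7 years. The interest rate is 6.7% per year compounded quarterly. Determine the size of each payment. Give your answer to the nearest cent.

Level ordinary annuity; solve PV = PMT × [(1 − (1+r)^−n)/r] for PMT.
Periodic rate r = 0.067/4 per quarter; n is counted in quarters.
With n = 28: PMT = 100,000 / ([(1 − (1+r)^−n)/r]) = €4,503.45

€4,503.45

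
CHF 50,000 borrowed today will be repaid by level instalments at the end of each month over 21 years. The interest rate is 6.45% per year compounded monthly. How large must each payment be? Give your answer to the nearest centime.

Level ordinary annuity; solve PV = PMT × [(1 − (1+r)^−n)/r] for PMT.
Periodic rate r = 0.0645/12 per month; n is counted in months.
With n = 252: PMT = 50,000 / ([(1 − (1+r)^−n)/r]) = CHF 362.69

CHF 362.69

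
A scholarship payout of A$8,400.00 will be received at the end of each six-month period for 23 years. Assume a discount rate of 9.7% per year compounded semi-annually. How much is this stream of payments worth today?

A$153,589.85

This is an ordinary annuity: 46 payments of A$8,400.00 at the end of each six-month period.
Periodic rate r = 0.097/2 per half-year; n is counted in half-years.
PV = PMT × [(1 − (1+r)^−n)/r] = 8,400 × [1 − (1+r)^−46] / r = A$153,589.85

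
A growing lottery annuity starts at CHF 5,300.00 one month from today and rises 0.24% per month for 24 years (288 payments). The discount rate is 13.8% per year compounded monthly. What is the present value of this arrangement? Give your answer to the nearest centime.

CHF 539,277.23

Periodic rate r = 0.138/12 per month; n is counted in months.
Growing ordinary annuity: PV = PMT₁ × [1 − ((1+g)/(1+r))^n] / (r − g) = 5,300 × [1 − ((1+0.0024)/(1+r))^288] / (r − 0.0024) = CHF 539,277.23.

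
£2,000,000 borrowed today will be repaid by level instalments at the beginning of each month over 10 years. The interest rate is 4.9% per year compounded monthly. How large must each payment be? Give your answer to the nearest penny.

Level annuity due; solve PV = PMT × [(1 − (1+r)^−n)/r] × (1+r) for PMT.
Periodic rate r = 0.049/12 per month; n is counted in months.
With n = 120: PMT = 2,000,000 / ([(1 − (1+r)^−n)/r] × (1+r)) = £21,029.61

£21,029.61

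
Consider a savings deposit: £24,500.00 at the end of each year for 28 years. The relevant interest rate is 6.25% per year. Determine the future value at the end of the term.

£1,748,406.94

This is an ordinary annuity: 28 deposits of £24,500.00 at the end of each year.
Periodic rate r = 0.0625 per year.
FV = PMT × [((1+r)^n − 1)/r] = 24,500 × [(1+r)^28 − 1] / r = £1,748,406.94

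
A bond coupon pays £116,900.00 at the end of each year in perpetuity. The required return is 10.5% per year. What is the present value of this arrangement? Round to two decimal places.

Periodic rate r = 0.105 per year.
Level perpetuity: PV = PMT / r = 116,900 / (0.105) = £1,113,333.33.

£1,113,333.33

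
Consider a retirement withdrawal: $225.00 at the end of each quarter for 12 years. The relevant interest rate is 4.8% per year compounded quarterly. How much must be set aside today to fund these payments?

This is an ordinary annuity: 48 payments of $225.00 at the end of each quarter.
Periodic rate r = 0.048/4 per quarter; n is counted in quarters.
PV = PMT × [(1 − (1+r)^−n)/r] = 225 × [1 − (1+r)^−48] / r = $8,173.63

$8,173.63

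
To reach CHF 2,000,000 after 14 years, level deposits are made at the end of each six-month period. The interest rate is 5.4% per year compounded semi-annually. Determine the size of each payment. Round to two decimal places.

Level ordinary annuity; solve FV = PMT × [((1+r)^n − 1)/r] for PMT.
Periodic rate r = 0.054/2 per half-year; n is counted in half-years.
With n = 28: PMT = 2,000,000 / ([((1+r)^n − 1)/r]) = CHF 48,714.73

CHF 48,714.73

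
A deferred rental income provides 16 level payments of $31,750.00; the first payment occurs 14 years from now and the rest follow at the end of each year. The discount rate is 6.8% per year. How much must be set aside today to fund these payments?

$129,232.28

Ordinary annuity of 16 payments, first payment at period 14.
Periodic rate r = 0.068 per year.
The ordinary-annuity PV formula values the stream one period before the first payment (period 13); discount that back 13 periods:
PV₀ = 31,750 × [1 − (1+r)^−16] / r × (1+r)^−13 = $129,232.28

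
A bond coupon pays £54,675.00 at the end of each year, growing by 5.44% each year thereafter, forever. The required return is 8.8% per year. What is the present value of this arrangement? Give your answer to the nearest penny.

Periodic rate r = 0.088 per year.
Growing perpetuity (Gordon): PV = PMT₁ / (r − g) = 54,675 / (r − 0.0544) = £1,627,232.14.

£1,627,232.14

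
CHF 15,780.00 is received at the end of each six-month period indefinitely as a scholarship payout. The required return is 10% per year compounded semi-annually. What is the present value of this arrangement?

CHF 315,600.00

Periodic rate r = 0.1/2 per half-year.
Level perpetuity: PV = PMT / r = 15,780 / (0.1/2) = CHF 315,600.00.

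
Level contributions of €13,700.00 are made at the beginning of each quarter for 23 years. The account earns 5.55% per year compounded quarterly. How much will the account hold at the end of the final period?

€2,555,537.93

This is an annuity due: 92 deposits of €13,700.00 at the beginning of each quarter.
Periodic rate r = 0.0555/4 per quarter; n is counted in quarters.
FV = PMT × [((1+r)^n − 1)/r] × (1+r) = 13,700 × [(1+r)^92 − 1] / r × (1+r) = €2,555,537.93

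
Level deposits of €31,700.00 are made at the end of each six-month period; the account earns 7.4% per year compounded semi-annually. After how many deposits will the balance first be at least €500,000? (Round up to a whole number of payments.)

13 payments

Periodic rate r = 0.074/2 per half-year; n is counted in half-years.
Ordinary annuity FV: 500,000 = 31,700 × [((1+r)^n − 1)/r].
(1+r)^n = 1 + 500,000 × r / 31,700, so n = ln(1 + 500,000·r/31,700) / ln(1+r) = 12.65.
Round up to a whole number of payments: n = 13.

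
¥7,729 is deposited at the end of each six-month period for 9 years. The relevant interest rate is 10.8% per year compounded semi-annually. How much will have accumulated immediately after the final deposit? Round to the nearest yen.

This is an ordinary annuity: 18 deposits of ¥7,729 at the end of each six-month period.
Periodic rate r = 0.108/2 per half-year; n is counted in half-years.
FV = PMT × [((1+r)^n − 1)/r] = 7,729 × [(1+r)^18 − 1] / r = ¥225,730

¥225,730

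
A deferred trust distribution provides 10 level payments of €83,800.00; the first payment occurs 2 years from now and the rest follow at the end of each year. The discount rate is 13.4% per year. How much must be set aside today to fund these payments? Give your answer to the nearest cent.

€394,657.53

Ordinary annuity of 10 payments, first payment at period 2.
Periodic rate r = 0.134 per year.
The ordinary-annuity PV formula values the stream one period before the first payment (period 1); discount that back 1 periods:
PV₀ = 83,800 × [1 − (1+r)^−10] / r × (1+r)^−1 = €394,657.53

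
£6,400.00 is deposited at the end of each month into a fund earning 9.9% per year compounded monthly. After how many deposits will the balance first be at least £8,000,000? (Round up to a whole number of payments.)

296 payments

Periodic rate r = 0.099/12 per month; n is counted in months.
Ordinary annuity FV: 8,000,000 = 6,400 × [((1+r)^n − 1)/r].
(1+r)^n = 1 + 8,000,000 × r / 6,400, so n = ln(1 + 8,000,000·r/6,400) / ln(1+r) = 295.26.
Round up to a whole number of payments: n = 296.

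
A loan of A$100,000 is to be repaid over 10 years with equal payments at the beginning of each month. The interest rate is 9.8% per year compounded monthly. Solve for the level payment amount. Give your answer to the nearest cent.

Level annuity due; solve PV = PMT × [(1 − (1+r)^−n)/r] × (1+r) for PMT.
Periodic rate r = 0.098/12 per month; n is counted in months.
With n = 120: PMT = 100,000 / ([(1 − (1+r)^−n)/r] × (1+r)) = A$1,299.84

A$1,299.84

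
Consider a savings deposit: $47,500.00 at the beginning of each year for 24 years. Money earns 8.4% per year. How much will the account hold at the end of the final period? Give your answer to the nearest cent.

$3,634,650.87

This is an annuity due: 24 deposits of $47,500.00 at the beginning of each year.
Periodic rate r = 0.084 per year.
FV = PMT × [((1+r)^n − 1)/r] × (1+r) = 47,500 × [(1+r)^24 − 1] / r × (1+r) = $3,634,650.87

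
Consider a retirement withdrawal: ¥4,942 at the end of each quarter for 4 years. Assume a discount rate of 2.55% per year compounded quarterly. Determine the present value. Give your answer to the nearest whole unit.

¥74,946

This is an ordinary annuity: 16 payments of ¥4,942 at the end of each quarter.
Periodic rate r = 0.0255/4 per quarter; n is counted in quarters.
PV = PMT × [(1 − (1+r)^−n)/r] = 4,942 × [1 − (1+r)^−16] / r = ¥74,946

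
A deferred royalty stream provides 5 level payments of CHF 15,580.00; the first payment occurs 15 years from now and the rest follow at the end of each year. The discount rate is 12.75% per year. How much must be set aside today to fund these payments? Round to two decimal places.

Ordinary annuity of 5 payments, first payment at period 15.
Periodic rate r = 0.1275 per year.
The ordinary-annuity PV formula values the stream one period before the first payment (period 14); discount that back 14 periods:
PV₀ = 15,580 × [1 − (1+r)^−5] / r × (1+r)^−14 = CHF 10,275.21

CHF 10,275.21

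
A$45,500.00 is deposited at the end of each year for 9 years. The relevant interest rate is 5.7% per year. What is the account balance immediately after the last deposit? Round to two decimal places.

This is an ordinary annuity: 9 deposits of A$45,500.00 at the end of each year.
Periodic rate r = 0.057 per year.
FV = PMT × [((1+r)^n − 1)/r] = 45,500 × [(1+r)^9 − 1] / r = A$516,408.26

A$516,408.26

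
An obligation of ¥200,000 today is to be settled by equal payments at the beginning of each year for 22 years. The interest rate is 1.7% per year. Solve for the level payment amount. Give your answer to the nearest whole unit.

Level annuity due; solve PV = PMT × [(1 − (1+r)^−n)/r] × (1+r) for PMT.
Periodic rate r = 0.017 per year.
With n = 22: PMT = 200,000 / ([(1 − (1+r)^−n)/r] × (1+r)) = ¥10,789

¥10,789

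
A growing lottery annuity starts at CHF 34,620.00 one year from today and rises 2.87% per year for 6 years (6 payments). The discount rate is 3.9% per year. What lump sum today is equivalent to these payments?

CHF 195,033.23

Periodic rate r = 0.039 per year.
Growing ordinary annuity: PV = PMT₁ × [1 − ((1+g)/(1+r))^n] / (r − g) = 34,620 × [1 − ((1+0.0287)/(1+r))^6] / (r − 0.0287) = CHF 195,033.23.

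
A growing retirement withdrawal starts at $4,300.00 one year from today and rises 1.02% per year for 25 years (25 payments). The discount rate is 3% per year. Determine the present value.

$83,494.70

Periodic rate r = 0.03 per year.
Growing ordinary annuity: PV = PMT₁ × [1 − ((1+g)/(1+r))^n] / (r − g) = 4,300 × [1 − ((1+0.0102)/(1+r))^25] / (r − 0.0102) = $83,494.70.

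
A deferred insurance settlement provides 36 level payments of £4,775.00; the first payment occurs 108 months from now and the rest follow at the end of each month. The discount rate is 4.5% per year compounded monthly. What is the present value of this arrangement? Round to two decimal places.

£107,546.57

Ordinary annuity of 36 payments, first payment at period 108.
Periodic rate r = 0.045/12 per month; n is counted in months.
The ordinary-annuity PV formula values the stream one period before the first payment (period 107); discount that back 107 periods:
PV₀ = 4,775 × [1 − (1+r)^−36] / r × (1+r)^−107 = £107,546.57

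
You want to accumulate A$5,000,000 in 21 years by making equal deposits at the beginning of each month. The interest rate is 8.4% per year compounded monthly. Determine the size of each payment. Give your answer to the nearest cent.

A$7,241.01

Level annuity due; solve FV = PMT × [((1+r)^n − 1)/r] × (1+r) for PMT.
Periodic rate r = 0.084/12 per month; n is counted in months.
With n = 252: PMT = 5,000,000 / ([((1+r)^n − 1)/r] × (1+r)) = A$7,241.01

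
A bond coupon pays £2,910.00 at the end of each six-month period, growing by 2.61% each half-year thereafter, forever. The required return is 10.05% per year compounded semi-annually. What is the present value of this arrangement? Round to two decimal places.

£120,496.89

Periodic rate r = 0.1005/2 per half-year.
Growing perpetuity (Gordon): PV = PMT₁ / (r − g) = 2,910 / (r − 0.0261) = £120,496.89.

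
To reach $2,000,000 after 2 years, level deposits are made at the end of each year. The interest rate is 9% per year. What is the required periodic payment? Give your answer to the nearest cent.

$956,937.80

Level ordinary annuity; solve FV = PMT × [((1+r)^n − 1)/r] for PMT.
Periodic rate r = 0.09 per year.
With n = 2: PMT = 2,000,000 / ([((1+r)^n − 1)/r]) = $956,937.80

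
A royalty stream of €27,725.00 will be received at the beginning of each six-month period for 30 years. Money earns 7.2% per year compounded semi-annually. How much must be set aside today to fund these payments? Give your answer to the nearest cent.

This is an annuity due: 60 payments of €27,725.00 at the beginning of each six-month period.
Periodic rate r = 0.072/2 per half-year; n is counted in half-years.
PV = PMT × [(1 − (1+r)^−n)/r] × (1+r) = 27,725 × [1 − (1+r)^−60] / r × (1+r) = €702,289.07

€702,289.07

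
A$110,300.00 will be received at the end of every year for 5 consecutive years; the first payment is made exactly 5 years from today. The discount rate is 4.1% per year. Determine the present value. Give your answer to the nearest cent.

Ordinary annuity of 5 payments, first payment at period 5.
Periodic rate r = 0.041 per year.
The ordinary-annuity PV formula values the stream one period before the first payment (period 4); discount that back 4 periods:
PV₀ = 110,300 × [1 − (1+r)^−5] / r × (1+r)^−4 = A$416,957.09

A$416,957.09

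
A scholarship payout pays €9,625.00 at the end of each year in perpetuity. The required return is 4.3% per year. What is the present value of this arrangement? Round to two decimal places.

€223,837.21

Periodic rate r = 0.043 per year.
Level perpetuity: PV = PMT / r = 9,625 / (0.043) = €223,837.21.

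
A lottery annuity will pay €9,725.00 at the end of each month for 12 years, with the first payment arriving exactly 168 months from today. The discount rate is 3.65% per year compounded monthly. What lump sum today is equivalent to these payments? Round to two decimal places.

Ordinary annuity of 144 payments, first payment at period 168.
Periodic rate r = 0.0365/12 per month; n is counted in months.
The ordinary-annuity PV formula values the stream one period before the first payment (period 167); discount that back 167 periods:
PV₀ = 9,725 × [1 − (1+r)^−144] / r × (1+r)^−167 = €682,045.17

€682,045.17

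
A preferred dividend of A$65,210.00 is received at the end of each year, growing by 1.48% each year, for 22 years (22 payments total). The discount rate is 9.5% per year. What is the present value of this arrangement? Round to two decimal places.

Periodic rate r = 0.095 per year.
Growing ordinary annuity: PV = PMT₁ × [1 − ((1+g)/(1+r))^n] / (r − g) = 65,210 × [1 − ((1+0.0148)/(1+r))^22] / (r − 0.0148) = A$660,546.81.

A$660,546.81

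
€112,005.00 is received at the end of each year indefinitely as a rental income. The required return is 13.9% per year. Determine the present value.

Periodic rate r = 0.139 per year.
Level perpetuity: PV = PMT / r = 112,005 / (0.139) = €805,791.37.

€805,791.37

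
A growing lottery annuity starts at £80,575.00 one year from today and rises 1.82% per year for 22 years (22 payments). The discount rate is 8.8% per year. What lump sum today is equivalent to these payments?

£885,935.81

Periodic rate r = 0.088 per year.
Growing ordinary annuity: PV = PMT₁ × [1 − ((1+g)/(1+r))^n] / (r − g) = 80,575 × [1 − ((1+0.0182)/(1+r))^22] / (r − 0.0182) = £885,935.81.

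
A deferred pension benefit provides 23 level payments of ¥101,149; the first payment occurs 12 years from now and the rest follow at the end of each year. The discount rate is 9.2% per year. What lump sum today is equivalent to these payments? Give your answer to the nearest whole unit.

Ordinary annuity of 23 payments, first payment at period 12.
Periodic rate r = 0.092 per year.
The ordinary-annuity PV formula values the stream one period before the first payment (period 11); discount that back 11 periods:
PV₀ = 101,149 × [1 − (1+r)^−23] / r × (1+r)^−11 = ¥362,408

¥362,408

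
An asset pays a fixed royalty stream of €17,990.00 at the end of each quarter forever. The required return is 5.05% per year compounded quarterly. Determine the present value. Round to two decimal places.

Periodic rate r = 0.0505/4 per quarter.
Level perpetuity: PV = PMT / r = 17,990 / (0.0505/4) = €1,424,950.50.

€1,424,950.50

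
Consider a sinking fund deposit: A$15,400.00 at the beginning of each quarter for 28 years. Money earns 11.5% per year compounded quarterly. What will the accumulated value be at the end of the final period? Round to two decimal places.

This is an annuity due: 112 deposits of A$15,400.00 at the beginning of each quarter.
Periodic rate r = 0.115/4 per quarter; n is counted in quarters.
FV = PMT × [((1+r)^n − 1)/r] × (1+r) = 15,400 × [(1+r)^112 − 1] / r × (1+r) = A$12,628,350.30

A$12,628,350.30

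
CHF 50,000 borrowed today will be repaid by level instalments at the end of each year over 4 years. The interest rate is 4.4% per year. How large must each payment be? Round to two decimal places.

CHF 13,904.59

Level ordinary annuity; solve PV = PMT × [(1 − (1+r)^−n)/r] for PMT.
Periodic rate r = 0.044 per year.
With n = 4: PMT = 50,000 / ([(1 − (1+r)^−n)/r]) = CHF 13,904.59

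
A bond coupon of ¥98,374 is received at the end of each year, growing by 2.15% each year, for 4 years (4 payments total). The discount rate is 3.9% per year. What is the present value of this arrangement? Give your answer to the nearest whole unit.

Periodic rate r = 0.039 per year.
Growing ordinary annuity: PV = PMT₁ × [1 − ((1+g)/(1+r))^n] / (r − g) = 98,374 × [1 − ((1+0.0215)/(1+r))^4] / (r − 0.0215) = ¥369,264.

¥369,264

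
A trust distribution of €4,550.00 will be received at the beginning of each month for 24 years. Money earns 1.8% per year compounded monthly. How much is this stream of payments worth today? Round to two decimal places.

This is an annuity due: 288 payments of €4,550.00 at the beginning of each month.
Periodic rate r = 0.018/12 per month; n is counted in months.
PV = PMT × [(1 − (1+r)^−n)/r] × (1+r) = 4,550 × [1 − (1+r)^−288] / r × (1+r) = €1,065,022.52

€1,065,022.52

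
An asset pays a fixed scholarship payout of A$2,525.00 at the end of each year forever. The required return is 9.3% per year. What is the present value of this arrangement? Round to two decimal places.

Periodic rate r = 0.093 per year.
Level perpetuity: PV = PMT / r = 2,525 / (0.093) = A$27,150.54.

A$27,150.54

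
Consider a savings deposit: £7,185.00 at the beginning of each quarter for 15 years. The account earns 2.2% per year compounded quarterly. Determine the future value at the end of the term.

£511,904.36

This is an annuity due: 60 deposits of £7,185.00 at the beginning of each quarter.
Periodic rate r = 0.022/4 per quarter; n is counted in quarters.
FV = PMT × [((1+r)^n − 1)/r] × (1+r) = 7,185 × [(1+r)^60 − 1] / r × (1+r) = £511,904.36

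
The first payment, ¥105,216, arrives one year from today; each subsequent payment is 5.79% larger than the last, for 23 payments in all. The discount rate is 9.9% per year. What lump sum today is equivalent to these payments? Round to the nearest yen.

¥1,494,584

Periodic rate r = 0.099 per year.
Growing ordinary annuity: PV = PMT₁ × [1 − ((1+g)/(1+r))^n] / (r − g) = 105,216 × [1 − ((1+0.0579)/(1+r))^23] / (r − 0.0579) = ¥1,494,584.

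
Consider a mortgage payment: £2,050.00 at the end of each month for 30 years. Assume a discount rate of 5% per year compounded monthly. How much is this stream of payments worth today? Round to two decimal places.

£381,877.31

This is an ordinary annuity: 360 payments of £2,050.00 at the end of each month.
Periodic rate r = 0.05/12 per month; n is counted in months.
PV = PMT × [(1 − (1+r)^−n)/r] = 2,050 × [1 − (1+r)^−360] / r = £381,877.31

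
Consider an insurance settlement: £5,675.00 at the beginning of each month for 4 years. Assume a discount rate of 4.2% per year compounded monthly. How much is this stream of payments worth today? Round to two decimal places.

This is an annuity due: 48 payments of £5,675.00 at the beginning of each month.
Periodic rate r = 0.042/12 per month; n is counted in months.
PV = PMT × [(1 − (1+r)^−n)/r] × (1+r) = 5,675 × [1 − (1+r)^−48] / r × (1+r) = £251,221.82

£251,221.82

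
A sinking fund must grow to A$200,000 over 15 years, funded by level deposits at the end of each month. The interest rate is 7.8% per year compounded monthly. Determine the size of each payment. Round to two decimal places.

Level ordinary annuity; solve FV = PMT × [((1+r)^n − 1)/r] for PMT.
Periodic rate r = 0.078/12 per month; n is counted in months.
With n = 180: PMT = 200,000 / ([((1+r)^n − 1)/r]) = A$588.28

A$588.28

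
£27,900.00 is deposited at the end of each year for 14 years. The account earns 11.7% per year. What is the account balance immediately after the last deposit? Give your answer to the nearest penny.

£883,977.51

This is an ordinary annuity: 14 deposits of £27,900.00 at the end of each year.
Periodic rate r = 0.117 per year.
FV = PMT × [((1+r)^n − 1)/r] = 27,900 × [(1+r)^14 − 1] / r = £883,977.51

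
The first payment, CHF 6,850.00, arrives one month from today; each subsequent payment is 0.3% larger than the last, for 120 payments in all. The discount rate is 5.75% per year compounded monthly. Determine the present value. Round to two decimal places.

Periodic rate r = 0.0575/12 per month; n is counted in months.
Growing ordinary annuity: PV = PMT₁ × [1 − ((1+g)/(1+r))^n] / (r − g) = 6,850 × [1 − ((1+0.003)/(1+r))^120] / (r − 0.003) = CHF 737,067.84.

CHF 737,067.84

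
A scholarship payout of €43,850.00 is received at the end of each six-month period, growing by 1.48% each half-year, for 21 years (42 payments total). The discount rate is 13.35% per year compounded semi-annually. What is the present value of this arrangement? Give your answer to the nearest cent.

Periodic rate r = 0.1335/2 per half-year; n is counted in half-years.
Growing ordinary annuity: PV = PMT₁ × [1 − ((1+g)/(1+r))^n] / (r − g) = 43,850 × [1 − ((1+0.0148)/(1+r))^42] / (r − 0.0148) = €740,392.02.

€740,392.02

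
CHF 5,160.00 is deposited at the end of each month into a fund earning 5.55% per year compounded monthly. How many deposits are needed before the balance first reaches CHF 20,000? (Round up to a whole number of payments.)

4 payments

Periodic rate r = 0.0555/12 per month; n is counted in months.
Ordinary annuity FV: 20,000 = 5,160 × [((1+r)^n − 1)/r].
(1+r)^n = 1 + 20,000 × r / 5,160, so n = ln(1 + 20,000·r/5,160) / ln(1+r) = 3.85.
Round up to a whole number of payments: n = 4.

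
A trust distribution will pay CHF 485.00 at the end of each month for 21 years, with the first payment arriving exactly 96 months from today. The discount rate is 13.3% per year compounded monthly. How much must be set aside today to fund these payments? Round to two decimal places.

CHF 14,402.17

Ordinary annuity of 252 payments, first payment at period 96.
Periodic rate r = 0.133/12 per month; n is counted in months.
The ordinary-annuity PV formula values the stream one period before the first payment (period 95); discount that back 95 periods:
PV₀ = 485 × [1 − (1+r)^−252] / r × (1+r)^−95 = CHF 14,402.17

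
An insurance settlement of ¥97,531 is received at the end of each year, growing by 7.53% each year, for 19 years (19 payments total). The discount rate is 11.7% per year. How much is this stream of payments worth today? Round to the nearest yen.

Periodic rate r = 0.117 per year.
Growing ordinary annuity: PV = PMT₁ × [1 − ((1+g)/(1+r))^n] / (r − g) = 97,531 × [1 − ((1+0.0753)/(1+r))^19] / (r − 0.0753) = ¥1,203,706.

¥1,203,706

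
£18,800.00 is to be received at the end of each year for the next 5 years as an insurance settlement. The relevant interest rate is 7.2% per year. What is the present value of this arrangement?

This is an ordinary annuity: 5 payments of £18,800.00 at the end of each year.
Periodic rate r = 0.072 per year.
PV = PMT × [(1 − (1+r)^−n)/r] = 18,800 × [1 − (1+r)^−5] / r = £76,672.68

£76,672.68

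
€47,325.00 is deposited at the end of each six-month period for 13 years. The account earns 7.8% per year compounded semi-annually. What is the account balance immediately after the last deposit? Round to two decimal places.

€2,067,719.95

This is an ordinary annuity: 26 deposits of €47,325.00 at the end of each six-month period.
Periodic rate r = 0.078/2 per half-year; n is counted in half-years.
FV = PMT × [((1+r)^n − 1)/r] = 47,325 × [(1+r)^26 − 1] / r = €2,067,719.95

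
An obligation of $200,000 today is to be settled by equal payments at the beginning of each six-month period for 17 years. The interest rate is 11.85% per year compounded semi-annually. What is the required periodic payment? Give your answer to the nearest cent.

$13,027.57

Level annuity due; solve PV = PMT × [(1 − (1+r)^−n)/r] × (1+r) for PMT.
Periodic rate r = 0.1185/2 per half-year; n is counted in half-years.
With n = 34: PMT = 200,000 / ([(1 − (1+r)^−n)/r] × (1+r)) = $13,027.57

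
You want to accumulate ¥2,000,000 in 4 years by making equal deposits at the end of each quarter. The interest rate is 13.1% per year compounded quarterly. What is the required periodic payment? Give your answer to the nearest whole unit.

Level ordinary annuity; solve FV = PMT × [((1+r)^n − 1)/r] for PMT.
Periodic rate r = 0.131/4 per quarter; n is counted in quarters.
With n = 16: PMT = 2,000,000 / ([((1+r)^n − 1)/r]) = ¥97,088

¥97,088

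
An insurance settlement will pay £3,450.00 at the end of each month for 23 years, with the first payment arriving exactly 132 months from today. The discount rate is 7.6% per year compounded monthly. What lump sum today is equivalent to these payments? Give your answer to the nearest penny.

£196,522.78

Ordinary annuity of 276 payments, first payment at period 132.
Periodic rate r = 0.076/12 per month; n is counted in months.
The ordinary-annuity PV formula values the stream one period before the first payment (period 131); discount that back 131 periods:
PV₀ = 3,450 × [1 − (1+r)^−276] / r × (1+r)^−131 = £196,522.78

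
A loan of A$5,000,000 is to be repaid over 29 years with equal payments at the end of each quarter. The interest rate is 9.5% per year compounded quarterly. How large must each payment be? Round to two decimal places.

A$127,099.28

Level ordinary annuity; solve PV = PMT × [(1 − (1+r)^−n)/r] for PMT.
Periodic rate r = 0.095/4 per quarter; n is counted in quarters.
With n = 116: PMT = 5,000,000 / ([(1 − (1+r)^−n)/r]) = A$127,099.28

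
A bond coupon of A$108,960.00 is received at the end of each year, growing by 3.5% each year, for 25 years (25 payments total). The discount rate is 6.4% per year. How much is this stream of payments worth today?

Periodic rate r = 0.064 per year.
Growing ordinary annuity: PV = PMT₁ × [1 − ((1+g)/(1+r))^n] / (r − g) = 108,960 × [1 − ((1+0.035)/(1+r))^25] / (r − 0.035) = A$1,874,298.51.

A$1,874,298.51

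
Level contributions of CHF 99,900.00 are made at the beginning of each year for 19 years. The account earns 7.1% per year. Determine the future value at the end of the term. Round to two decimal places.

This is an annuity due: 19 deposits of CHF 99,900.00 at the beginning of each year.
Periodic rate r = 0.071 per year.
FV = PMT × [((1+r)^n − 1)/r] × (1+r) = 99,900 × [(1+r)^19 − 1] / r × (1+r) = CHF 4,040,548.11

CHF 4,040,548.11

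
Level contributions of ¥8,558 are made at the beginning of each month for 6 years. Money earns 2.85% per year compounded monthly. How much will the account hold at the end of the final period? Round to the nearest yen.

This is an annuity due: 72 deposits of ¥8,558 at the beginning of each month.
Periodic rate r = 0.0285/12 per month; n is counted in months.
FV = PMT × [((1+r)^n − 1)/r] × (1+r) = 8,558 × [(1+r)^72 − 1] / r × (1+r) = ¥672,722

¥672,722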